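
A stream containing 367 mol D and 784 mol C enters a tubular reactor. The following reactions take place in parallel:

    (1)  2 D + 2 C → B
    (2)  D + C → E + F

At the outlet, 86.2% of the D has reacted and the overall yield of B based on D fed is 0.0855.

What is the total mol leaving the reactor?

1060 mol

Yield of B: 1ξ₁ / 367 = 0.0855 → ξ₁ = 31.38 mol.
Conversion of D: 2ξ₁ + 1ξ₂ = 0.862 × 367 = 316.4 → ξ₂ = 253.6 mol.
Outlet amounts (n = n₀ + Σ ν·ξ):
  D: 367 − 2(31.38) − 1(253.6) = 50.65
  C: 784 − 2(31.38) − 1(253.6) = 467.6
  B: 0 + 1(31.38) = 31.38
  E: 0 + 1(253.6) = 253.6
  F: 0 + 1(253.6) = 253.6
Total out = 50.65 + 467.6 + 31.38 + 253.6 + 253.6 = 1057 mol.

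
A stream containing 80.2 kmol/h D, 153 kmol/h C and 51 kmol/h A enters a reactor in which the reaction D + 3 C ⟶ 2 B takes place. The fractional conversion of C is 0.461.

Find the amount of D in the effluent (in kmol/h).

C reacted = 0.461 × 153 = 70.53 kmol/h; ν_C = −3, so ξ = 70.53/3 = 23.51 kmol/h.
Outlet amounts (n = n₀ + ν ξ):
  D: 80.2 − 1(23.51) = 56.69
  C: 153 − 3(23.51) = 82.47
  B: 0 + 2(23.51) = 47.02
  A: 51 (inert)

56.7 kmol/h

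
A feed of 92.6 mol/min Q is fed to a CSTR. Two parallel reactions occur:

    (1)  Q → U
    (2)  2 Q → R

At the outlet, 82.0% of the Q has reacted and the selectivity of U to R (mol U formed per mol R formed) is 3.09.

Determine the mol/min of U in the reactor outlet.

Conversion of Q: Q consumed = 0.82 × 92.6 = 75.93 mol/min = 1ξ₁ + 2ξ₂.
Selectivity: 1ξ₁ / (1ξ₂) = 3.09 → ξ₁ = 3.09 ξ₂.
Substitute: (1·3.09 + 2) ξ₂ = 75.93 → ξ₂ = 14.92 mol/min, ξ₁ = 46.1 mol/min.
Outlet amounts (n = n₀ + Σ ν·ξ):
  Q: 92.6 − 1(46.1) − 2(14.92) = 16.67
  U: 0 + 1(46.1) = 46.1
  R: 0 + 1(14.92) = 14.92

46.1 mol/min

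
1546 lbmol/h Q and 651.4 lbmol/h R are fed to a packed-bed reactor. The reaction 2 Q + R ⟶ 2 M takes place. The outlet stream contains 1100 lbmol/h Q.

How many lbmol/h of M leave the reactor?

446 lbmol/h

For Q: n = n₀ − 2ξ → 1100 = 1546 − 2ξ, giving ξ = 223 lbmol/h.
Outlet amounts (n = n₀ + ν ξ):
  Q: 1546 − 2(223) = 1100
  R: 651.4 − 1(223) = 428.4
  M: 0 + 2(223) = 446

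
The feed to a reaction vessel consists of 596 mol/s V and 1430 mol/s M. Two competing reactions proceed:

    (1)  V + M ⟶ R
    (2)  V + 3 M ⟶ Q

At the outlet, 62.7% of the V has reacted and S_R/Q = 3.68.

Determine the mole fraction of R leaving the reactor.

0.197

Conversion of V: V consumed = 0.627 × 596 = 373.7 mol/s = 1ξ₁ + 1ξ₂.
Selectivity: 1ξ₁ / (1ξ₂) = 3.68 → ξ₁ = 3.68 ξ₂.
Substitute: (1·3.68 + 1) ξ₂ = 373.7 → ξ₂ = 79.85 mol/s, ξ₁ = 293.8 mol/s.
Outlet amounts (n = n₀ + Σ ν·ξ):
  V: 596 − 1(293.8) − 1(79.85) = 222.3
  M: 1430 − 1(293.8) − 3(79.85) = 896.6
  R: 0 + 1(293.8) = 293.8
  Q: 0 + 1(79.85) = 79.85
Total out = 1493 mol/s; y_R = 293.8 / 1493 = 0.1969.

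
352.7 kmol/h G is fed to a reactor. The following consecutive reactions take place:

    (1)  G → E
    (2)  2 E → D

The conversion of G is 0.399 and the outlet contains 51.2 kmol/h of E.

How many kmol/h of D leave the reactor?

Conversion of G: G consumed = 1ξ₁ = 0.399 × 352.7 → ξ₁ = 140.7 kmol/h.
E balance: n_E = 0 + 1ξ₁ − 2ξ₂ = 51.2 → ξ₂ = (1·140.7 − 51.2)/2 = 44.76 kmol/h.
Outlet amounts (n = n₀ + Σ ν·ξ):
  G: 352.7 − 1(140.7) = 212
  E: 0 + 1(140.7) − 2(44.76) = 51.2
  D: 0 + 1(44.76) = 44.76

44.8 kmol/h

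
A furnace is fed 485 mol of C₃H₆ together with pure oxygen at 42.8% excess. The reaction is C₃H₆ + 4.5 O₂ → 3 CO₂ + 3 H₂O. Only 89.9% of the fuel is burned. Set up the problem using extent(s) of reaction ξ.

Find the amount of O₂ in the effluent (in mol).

1150 mol

Stoichiometric O₂ = 4.5 × 485 = 2182 mol; O₂ fed = 2182 × 1.428 = 3117 mol.
Fuel reacted = 0.899 × 485 → ξ = 436 mol.
Outlet (n = n₀ + ν ξ):
  C₃H₆: 485 − 1(436) = 48.99
  O₂: 3117 − 4.5(436) = 1155
  CO₂: 0 + 3(436) = 1308
  H₂O: 0 + 3(436) = 1308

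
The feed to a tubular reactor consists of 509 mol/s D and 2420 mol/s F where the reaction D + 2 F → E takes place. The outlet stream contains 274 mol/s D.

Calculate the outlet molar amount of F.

1950 mol/s

For D: n = n₀ − 1ξ → 274 = 509 − 1ξ, giving ξ = 235 mol/s.
Outlet amounts (n = n₀ + ν ξ):
  D: 509 − 1(235) = 274
  F: 2420 − 2(235) = 1950
  E: 0 + 1(235) = 235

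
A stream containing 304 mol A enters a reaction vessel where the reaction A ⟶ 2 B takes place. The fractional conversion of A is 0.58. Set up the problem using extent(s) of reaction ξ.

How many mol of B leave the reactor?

A reacted = 0.58 × 304 = 176.3 mol; ν_A = −1, so ξ = 176.3/1 = 176.3 mol.
Outlet amounts (n = n₀ + ν ξ):
  A: 304 − 1(176.3) = 127.7
  B: 0 + 2(176.3) = 352.6

353 mol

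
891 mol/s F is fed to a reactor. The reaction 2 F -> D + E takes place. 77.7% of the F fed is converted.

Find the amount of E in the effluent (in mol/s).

346 mol/s

F reacted = 0.777 × 891 = 692.3 mol/s; ν_F = −2, so ξ = 692.3/2 = 346.2 mol/s.
Outlet amounts (n = n₀ + ν ξ):
  F: 891 − 2(346.2) = 198.7
  D: 0 + 1(346.2) = 346.2
  E: 0 + 1(346.2) = 346.2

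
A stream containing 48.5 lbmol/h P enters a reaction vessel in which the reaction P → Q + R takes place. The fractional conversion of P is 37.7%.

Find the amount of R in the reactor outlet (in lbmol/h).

18.3 lbmol/h

P reacted = 0.377 × 48.5 = 18.28 lbmol/h; ν_P = −1, so ξ = 18.28/1 = 18.28 lbmol/h.
Outlet amounts (n = n₀ + ν ξ):
  P: 48.5 − 1(18.28) = 30.22
  Q: 0 + 1(18.28) = 18.28
  R: 0 + 1(18.28) = 18.28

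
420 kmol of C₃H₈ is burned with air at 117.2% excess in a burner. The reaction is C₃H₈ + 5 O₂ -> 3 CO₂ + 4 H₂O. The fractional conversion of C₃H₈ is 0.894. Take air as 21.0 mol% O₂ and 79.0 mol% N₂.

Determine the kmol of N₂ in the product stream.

17200 kmol

Stoichiometric O₂ = 5 × 420 = 2100 kmol; O₂ fed = 2100 × 2.172 = 4561 kmol.
N₂ fed = 4561 × 79/21 = 17160 kmol.
Fuel reacted = 0.894 × 420 → ξ = 375.5 kmol.
Outlet (n = n₀ + ν ξ):
  C₃H₈: 420 − 1(375.5) = 44.52
  O₂: 4561 − 5(375.5) = 2684
  N₂: 17160 (inert)
  CO₂: 0 + 3(375.5) = 1126
  H₂O: 0 + 4(375.5) = 1502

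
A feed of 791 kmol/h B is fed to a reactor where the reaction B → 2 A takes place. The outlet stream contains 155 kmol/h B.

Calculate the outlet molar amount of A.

1270 kmol/h

For B: n = n₀ − 1ξ → 155 = 791 − 1ξ, giving ξ = 636 kmol/h.
Outlet amounts (n = n₀ + ν ξ):
  B: 791 − 1(636) = 155
  A: 0 + 2(636) = 1272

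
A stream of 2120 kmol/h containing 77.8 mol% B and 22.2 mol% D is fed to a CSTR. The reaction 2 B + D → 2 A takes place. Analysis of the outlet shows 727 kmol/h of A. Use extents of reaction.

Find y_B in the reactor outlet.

For A: n = n₀ + 2ξ → 727 = 0 + 2ξ, giving ξ = 363.5 kmol/h.
Outlet amounts (n = n₀ + ν ξ):
  B: 1649 − 2(363.5) = 922.4
  D: 470.6 − 1(363.5) = 107.1
  A: 0 + 2(363.5) = 727
Total out = 1756 kmol/h; y_B = 922.4 / 1756 = 0.5251.

0.525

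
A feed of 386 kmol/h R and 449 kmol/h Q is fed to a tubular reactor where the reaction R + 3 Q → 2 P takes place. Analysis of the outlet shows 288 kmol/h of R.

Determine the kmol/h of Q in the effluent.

155 kmol/h

For R: n = n₀ − 1ξ → 288 = 386 − 1ξ, giving ξ = 98 kmol/h.
Outlet amounts (n = n₀ + ν ξ):
  R: 386 − 1(98) = 288
  Q: 449 − 3(98) = 155
  P: 0 + 2(98) = 196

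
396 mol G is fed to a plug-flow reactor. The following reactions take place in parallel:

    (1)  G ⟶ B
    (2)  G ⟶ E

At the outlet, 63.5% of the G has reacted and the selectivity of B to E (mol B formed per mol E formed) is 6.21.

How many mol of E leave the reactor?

Conversion of G: G consumed = 0.635 × 396 = 251.5 mol = 1ξ₁ + 1ξ₂.
Selectivity: 1ξ₁ / (1ξ₂) = 6.21 → ξ₁ = 6.21 ξ₂.
Substitute: (1·6.21 + 1) ξ₂ = 251.5 → ξ₂ = 34.88 mol, ξ₁ = 216.6 mol.
Outlet amounts (n = n₀ + Σ ν·ξ):
  G: 396 − 1(216.6) − 1(34.88) = 144.5
  B: 0 + 1(216.6) = 216.6
  E: 0 + 1(34.88) = 34.88

34.9 mol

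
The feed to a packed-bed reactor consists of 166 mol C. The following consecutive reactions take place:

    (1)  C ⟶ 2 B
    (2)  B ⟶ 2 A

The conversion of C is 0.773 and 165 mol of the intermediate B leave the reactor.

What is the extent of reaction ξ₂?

ξ₂ = 91.6 mol

Conversion of C: C consumed = 1ξ₁ = 0.773 × 166 → ξ₁ = 128.3 mol.
B balance: n_B = 0 + 2ξ₁ − 1ξ₂ = 165 → ξ₂ = (2·128.3 − 165)/1 = 91.64 mol.
Outlet amounts (n = n₀ + Σ ν·ξ):
  C: 166 − 1(128.3) = 37.68
  B: 0 + 2(128.3) − 1(91.64) = 165
  A: 0 + 2(91.64) = 183.3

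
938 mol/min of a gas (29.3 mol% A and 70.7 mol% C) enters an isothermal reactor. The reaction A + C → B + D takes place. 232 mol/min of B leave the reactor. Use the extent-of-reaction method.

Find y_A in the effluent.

0.0457

For B: n = n₀ + 1ξ → 232 = 0 + 1ξ, giving ξ = 232 mol/min.
Outlet amounts (n = n₀ + ν ξ):
  A: 274.8 − 1(232) = 42.83
  C: 663.2 − 1(232) = 431.2
  B: 0 + 1(232) = 232
  D: 0 + 1(232) = 232
Total out = 938 mol/min; y_A = 42.83 / 938 = 0.04567.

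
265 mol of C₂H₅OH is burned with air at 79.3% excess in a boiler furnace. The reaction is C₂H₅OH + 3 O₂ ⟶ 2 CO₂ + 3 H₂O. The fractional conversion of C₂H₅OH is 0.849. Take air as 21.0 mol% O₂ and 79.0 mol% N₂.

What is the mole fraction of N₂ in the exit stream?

Stoichiometric O₂ = 3 × 265 = 795 mol; O₂ fed = 795 × 1.793 = 1425 mol.
N₂ fed = 1425 × 79/21 = 5362 mol.
Fuel reacted = 0.849 × 265 → ξ = 225 mol.
Outlet (n = n₀ + ν ξ):
  C₂H₅OH: 265 − 1(225) = 40.02
  O₂: 1425 − 3(225) = 750.5
  N₂: 5362 (inert)
  CO₂: 0 + 2(225) = 450
  H₂O: 0 + 3(225) = 675
Total out = 7278 mol; y_N₂ = 5362 / 7278 = 0.7368.

0.737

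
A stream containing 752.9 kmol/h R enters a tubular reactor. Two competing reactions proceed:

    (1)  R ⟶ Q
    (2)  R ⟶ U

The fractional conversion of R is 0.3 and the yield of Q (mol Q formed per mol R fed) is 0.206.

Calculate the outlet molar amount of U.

Yield of Q: 1ξ₁ / 752.9 = 0.206 → ξ₁ = 155.1 kmol/h.
Conversion of R: 1ξ₁ + 1ξ₂ = 0.3 × 752.9 = 225.9 → ξ₂ = 70.77 kmol/h.
Outlet amounts (n = n₀ + Σ ν·ξ):
  R: 752.9 − 1(155.1) − 1(70.77) = 527
  Q: 0 + 1(155.1) = 155.1
  U: 0 + 1(70.77) = 70.77

70.8 kmol/h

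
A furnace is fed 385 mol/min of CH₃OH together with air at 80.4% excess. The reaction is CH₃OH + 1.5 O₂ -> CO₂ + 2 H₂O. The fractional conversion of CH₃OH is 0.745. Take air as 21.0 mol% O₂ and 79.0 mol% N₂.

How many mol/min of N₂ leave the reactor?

3920 mol/min

Stoichiometric O₂ = 1.5 × 385 = 577.5 mol/min; O₂ fed = 577.5 × 1.804 = 1042 mol/min.
N₂ fed = 1042 × 79/21 = 3919 mol/min.
Fuel reacted = 0.745 × 385 → ξ = 286.8 mol/min.
Outlet (n = n₀ + ν ξ):
  CH₃OH: 385 − 1(286.8) = 98.18
  O₂: 1042 − 1.5(286.8) = 611.6
  N₂: 3919 (inert)
  CO₂: 0 + 1(286.8) = 286.8
  H₂O: 0 + 2(286.8) = 573.6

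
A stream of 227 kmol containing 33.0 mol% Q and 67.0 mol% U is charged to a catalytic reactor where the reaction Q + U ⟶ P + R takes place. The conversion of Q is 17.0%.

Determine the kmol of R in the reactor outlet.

Q reacted = 0.17 × 74.91 = 12.73 kmol; ν_Q = −1, so ξ = 12.73/1 = 12.73 kmol.
Outlet amounts (n = n₀ + ν ξ):
  Q: 74.91 − 1(12.73) = 62.18
  U: 152.1 − 1(12.73) = 139.4
  P: 0 + 1(12.73) = 12.73
  R: 0 + 1(12.73) = 12.73

12.7 kmol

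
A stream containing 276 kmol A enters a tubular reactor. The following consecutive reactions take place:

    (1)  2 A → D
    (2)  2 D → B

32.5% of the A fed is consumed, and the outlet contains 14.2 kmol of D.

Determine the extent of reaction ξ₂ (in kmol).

ξ₂ = 15.3 kmol

Conversion of A: A consumed = 2ξ₁ = 0.325 × 276 → ξ₁ = 44.85 kmol.
D balance: n_D = 0 + 1ξ₁ − 2ξ₂ = 14.2 → ξ₂ = (1·44.85 − 14.2)/2 = 15.33 kmol.
Outlet amounts (n = n₀ + Σ ν·ξ):
  A: 276 − 2(44.85) = 186.3
  D: 0 + 1(44.85) − 2(15.33) = 14.2
  B: 0 + 1(15.33) = 15.33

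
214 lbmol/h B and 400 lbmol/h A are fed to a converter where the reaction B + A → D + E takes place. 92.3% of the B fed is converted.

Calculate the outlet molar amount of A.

202 lbmol/h

B reacted = 0.923 × 214 = 197.5 lbmol/h; ν_B = −1, so ξ = 197.5/1 = 197.5 lbmol/h.
Outlet amounts (n = n₀ + ν ξ):
  B: 214 − 1(197.5) = 16.48
  A: 400 − 1(197.5) = 202.5
  D: 0 + 1(197.5) = 197.5
  E: 0 + 1(197.5) = 197.5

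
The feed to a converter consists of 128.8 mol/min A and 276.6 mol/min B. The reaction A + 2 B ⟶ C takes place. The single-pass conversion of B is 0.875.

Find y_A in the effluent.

0.0477

B reacted = 0.875 × 276.6 = 242 mol/min; ν_B = −2, so ξ = 242/2 = 121 mol/min.
Outlet amounts (n = n₀ + ν ξ):
  A: 128.8 − 1(121) = 7.787
  B: 276.6 − 2(121) = 34.57
  C: 0 + 1(121) = 121
Total out = 163.4 mol/min; y_A = 7.787 / 163.4 = 0.04767.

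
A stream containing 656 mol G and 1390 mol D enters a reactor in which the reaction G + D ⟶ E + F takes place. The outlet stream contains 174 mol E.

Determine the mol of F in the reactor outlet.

174 mol

For E: n = n₀ + 1ξ → 174 = 0 + 1ξ, giving ξ = 174 mol.
Outlet amounts (n = n₀ + ν ξ):
  G: 656 − 1(174) = 482
  D: 1390 − 1(174) = 1216
  E: 0 + 1(174) = 174
  F: 0 + 1(174) = 174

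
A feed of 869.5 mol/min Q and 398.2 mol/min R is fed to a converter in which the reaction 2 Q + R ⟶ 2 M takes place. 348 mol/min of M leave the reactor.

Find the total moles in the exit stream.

1090 mol/min

For M: n = n₀ + 2ξ → 348 = 0 + 2ξ, giving ξ = 174 mol/min.
Outlet amounts (n = n₀ + ν ξ):
  Q: 869.5 − 2(174) = 521.5
  R: 398.2 − 1(174) = 224.2
  M: 0 + 2(174) = 348
Total out = 521.5 + 224.2 + 348 = 1094 mol/min.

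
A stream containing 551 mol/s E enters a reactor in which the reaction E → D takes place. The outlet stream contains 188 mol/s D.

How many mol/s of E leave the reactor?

363 mol/s

For D: n = n₀ + 1ξ → 188 = 0 + 1ξ, giving ξ = 188 mol/s.
Outlet amounts (n = n₀ + ν ξ):
  E: 551 − 1(188) = 363
  D: 0 + 1(188) = 188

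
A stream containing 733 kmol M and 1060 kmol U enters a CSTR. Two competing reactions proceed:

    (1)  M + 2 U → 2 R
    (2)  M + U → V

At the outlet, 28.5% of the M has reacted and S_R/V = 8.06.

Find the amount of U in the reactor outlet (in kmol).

684 kmol

Conversion of M: M consumed = 0.285 × 733 = 208.9 kmol = 1ξ₁ + 1ξ₂.
Selectivity: 2ξ₁ / (1ξ₂) = 8.06 → ξ₁ = 4.03 ξ₂.
Substitute: (1·4.03 + 1) ξ₂ = 208.9 → ξ₂ = 41.53 kmol, ξ₁ = 167.4 kmol.
Outlet amounts (n = n₀ + Σ ν·ξ):
  M: 733 − 1(167.4) − 1(41.53) = 524.1
  U: 1060 − 2(167.4) − 1(41.53) = 683.7
  R: 0 + 2(167.4) = 334.7
  V: 0 + 1(41.53) = 41.53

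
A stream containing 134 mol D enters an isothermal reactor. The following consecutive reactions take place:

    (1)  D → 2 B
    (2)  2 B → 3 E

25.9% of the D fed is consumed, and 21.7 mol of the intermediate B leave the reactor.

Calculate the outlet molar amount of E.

71.6 mol

Conversion of D: D consumed = 1ξ₁ = 0.259 × 134 → ξ₁ = 34.71 mol.
B balance: n_B = 0 + 2ξ₁ − 2ξ₂ = 21.7 → ξ₂ = (2·34.71 − 21.7)/2 = 23.86 mol.
Outlet amounts (n = n₀ + Σ ν·ξ):
  D: 134 − 1(34.71) = 99.29
  B: 0 + 2(34.71) − 2(23.86) = 21.7
  E: 0 + 3(23.86) = 71.57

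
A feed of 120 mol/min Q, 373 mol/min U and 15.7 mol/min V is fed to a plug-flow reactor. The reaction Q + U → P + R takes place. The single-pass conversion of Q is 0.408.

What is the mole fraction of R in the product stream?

0.0962

Q reacted = 0.408 × 120 = 48.96 mol/min; ν_Q = −1, so ξ = 48.96/1 = 48.96 mol/min.
Outlet amounts (n = n₀ + ν ξ):
  Q: 120 − 1(48.96) = 71.04
  U: 373 − 1(48.96) = 324
  P: 0 + 1(48.96) = 48.96
  R: 0 + 1(48.96) = 48.96
  V: 15.7 (inert)
Total out = 508.7 mol/min; y_R = 48.96 / 508.7 = 0.09625.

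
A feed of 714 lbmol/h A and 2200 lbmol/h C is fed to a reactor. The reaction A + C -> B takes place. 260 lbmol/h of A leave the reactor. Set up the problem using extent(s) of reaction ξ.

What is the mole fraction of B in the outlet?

0.185

For A: n = n₀ − 1ξ → 260 = 714 − 1ξ, giving ξ = 454 lbmol/h.
Outlet amounts (n = n₀ + ν ξ):
  A: 714 − 1(454) = 260
  C: 2200 − 1(454) = 1746
  B: 0 + 1(454) = 454
Total out = 2460 lbmol/h; y_B = 454 / 2460 = 0.1846.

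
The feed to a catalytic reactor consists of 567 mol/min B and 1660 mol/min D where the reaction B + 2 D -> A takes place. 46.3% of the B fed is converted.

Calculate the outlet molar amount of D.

1130 mol/min

B reacted = 0.463 × 567 = 262.5 mol/min; ν_B = −1, so ξ = 262.5/1 = 262.5 mol/min.
Outlet amounts (n = n₀ + ν ξ):
  B: 567 − 1(262.5) = 304.5
  D: 1660 − 2(262.5) = 1135
  A: 0 + 1(262.5) = 262.5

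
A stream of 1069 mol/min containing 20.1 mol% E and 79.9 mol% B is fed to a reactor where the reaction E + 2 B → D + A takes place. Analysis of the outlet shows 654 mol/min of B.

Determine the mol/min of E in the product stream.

115 mol/min

For B: n = n₀ − 2ξ → 654 = 854.1 − 2ξ, giving ξ = 100.1 mol/min.
Outlet amounts (n = n₀ + ν ξ):
  E: 214.9 − 1(100.1) = 114.8
  B: 854.1 − 2(100.1) = 654
  D: 0 + 1(100.1) = 100.1
  A: 0 + 1(100.1) = 100.1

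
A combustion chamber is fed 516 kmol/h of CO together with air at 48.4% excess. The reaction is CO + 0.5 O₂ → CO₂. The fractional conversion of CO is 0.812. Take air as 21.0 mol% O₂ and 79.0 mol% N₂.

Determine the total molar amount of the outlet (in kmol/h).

2130 kmol/h

Stoichiometric O₂ = 0.5 × 516 = 258 kmol/h; O₂ fed = 258 × 1.484 = 382.9 kmol/h.
N₂ fed = 382.9 × 79/21 = 1440 kmol/h.
Fuel reacted = 0.812 × 516 → ξ = 419 kmol/h.
Outlet (n = n₀ + ν ξ):
  CO: 516 − 1(419) = 97.01
  O₂: 382.9 − 0.5(419) = 173.4
  N₂: 1440 (inert)
  CO₂: 0 + 1(419) = 419
Total out = 97.01 + 173.4 + 1440 + 419 = 2130 kmol/h.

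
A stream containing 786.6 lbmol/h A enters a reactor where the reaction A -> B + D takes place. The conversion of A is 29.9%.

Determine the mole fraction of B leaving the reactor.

0.23

A reacted = 0.299 × 786.6 = 235.2 lbmol/h; ν_A = −1, so ξ = 235.2/1 = 235.2 lbmol/h.
Outlet amounts (n = n₀ + ν ξ):
  A: 786.6 − 1(235.2) = 551.4
  B: 0 + 1(235.2) = 235.2
  D: 0 + 1(235.2) = 235.2
Total out = 1022 lbmol/h; y_B = 235.2 / 1022 = 0.2302.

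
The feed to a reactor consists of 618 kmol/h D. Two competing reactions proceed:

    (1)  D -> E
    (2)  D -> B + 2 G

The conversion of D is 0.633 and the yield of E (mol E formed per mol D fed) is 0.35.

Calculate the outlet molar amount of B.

175 kmol/h

Yield of E: 1ξ₁ / 618 = 0.35 → ξ₁ = 216.3 kmol/h.
Conversion of D: 1ξ₁ + 1ξ₂ = 0.633 × 618 = 391.2 → ξ₂ = 174.9 kmol/h.
Outlet amounts (n = n₀ + Σ ν·ξ):
  D: 618 − 1(216.3) − 1(174.9) = 226.8
  E: 0 + 1(216.3) = 216.3
  B: 0 + 1(174.9) = 174.9
  G: 0 + 2(174.9) = 349.8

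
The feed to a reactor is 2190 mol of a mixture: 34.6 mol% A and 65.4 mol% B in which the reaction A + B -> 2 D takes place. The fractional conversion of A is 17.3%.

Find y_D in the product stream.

A reacted = 0.173 × 757.7 = 131.1 mol; ν_A = −1, so ξ = 131.1/1 = 131.1 mol.
Outlet amounts (n = n₀ + ν ξ):
  A: 757.7 − 1(131.1) = 626.7
  B: 1432 − 1(131.1) = 1301
  D: 0 + 2(131.1) = 262.2
Total out = 2190 mol; y_D = 262.2 / 2190 = 0.1197.

0.12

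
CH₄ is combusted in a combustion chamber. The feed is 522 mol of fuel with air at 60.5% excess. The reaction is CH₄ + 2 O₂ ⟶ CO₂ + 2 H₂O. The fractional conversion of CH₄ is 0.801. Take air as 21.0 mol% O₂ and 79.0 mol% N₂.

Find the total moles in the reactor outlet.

Stoichiometric O₂ = 2 × 522 = 1044 mol; O₂ fed = 1044 × 1.605 = 1676 mol.
N₂ fed = 1676 × 79/21 = 6304 mol.
Fuel reacted = 0.801 × 522 → ξ = 418.1 mol.
Outlet (n = n₀ + ν ξ):
  CH₄: 522 − 1(418.1) = 103.9
  O₂: 1676 − 2(418.1) = 839.4
  N₂: 6304 (inert)
  CO₂: 0 + 1(418.1) = 418.1
  H₂O: 0 + 2(418.1) = 836.2
Total out = 103.9 + 839.4 + 6304 + 418.1 + 836.2 = 8501 mol.

8500 mol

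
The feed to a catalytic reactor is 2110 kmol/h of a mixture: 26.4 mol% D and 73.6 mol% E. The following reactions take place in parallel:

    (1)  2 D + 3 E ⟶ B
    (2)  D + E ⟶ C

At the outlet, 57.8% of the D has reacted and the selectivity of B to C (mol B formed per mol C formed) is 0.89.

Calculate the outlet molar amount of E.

1130 kmol/h

Conversion of D: D consumed = 0.578 × 557 = 322 kmol/h = 2ξ₁ + 1ξ₂.
Selectivity: 1ξ₁ / (1ξ₂) = 0.89 → ξ₁ = 0.89 ξ₂.
Substitute: (2·0.89 + 1) ξ₂ = 322 → ξ₂ = 115.8 kmol/h, ξ₁ = 103.1 kmol/h.
Outlet amounts (n = n₀ + Σ ν·ξ):
  D: 557 − 2(103.1) − 1(115.8) = 235.1
  E: 1553 − 3(103.1) − 1(115.8) = 1128
  B: 0 + 1(103.1) = 103.1
  C: 0 + 1(115.8) = 115.8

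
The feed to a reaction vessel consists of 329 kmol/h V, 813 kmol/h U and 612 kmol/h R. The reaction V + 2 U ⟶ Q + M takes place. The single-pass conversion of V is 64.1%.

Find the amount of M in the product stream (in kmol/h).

211 kmol/h

V reacted = 0.641 × 329 = 210.9 kmol/h; ν_V = −1, so ξ = 210.9/1 = 210.9 kmol/h.
Outlet amounts (n = n₀ + ν ξ):
  V: 329 − 1(210.9) = 118.1
  U: 813 − 2(210.9) = 391.2
  Q: 0 + 1(210.9) = 210.9
  M: 0 + 1(210.9) = 210.9
  R: 612 (inert)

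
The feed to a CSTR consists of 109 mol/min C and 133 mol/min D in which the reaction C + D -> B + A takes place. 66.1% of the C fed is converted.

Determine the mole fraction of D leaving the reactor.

0.252

C reacted = 0.661 × 109 = 72.05 mol/min; ν_C = −1, so ξ = 72.05/1 = 72.05 mol/min.
Outlet amounts (n = n₀ + ν ξ):
  C: 109 − 1(72.05) = 36.95
  D: 133 − 1(72.05) = 60.95
  B: 0 + 1(72.05) = 72.05
  A: 0 + 1(72.05) = 72.05
Total out = 242 mol/min; y_D = 60.95 / 242 = 0.2519.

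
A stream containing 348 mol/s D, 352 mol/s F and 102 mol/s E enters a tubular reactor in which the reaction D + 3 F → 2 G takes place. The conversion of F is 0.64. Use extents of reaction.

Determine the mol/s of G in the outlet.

150 mol/s

F reacted = 0.64 × 352 = 225.3 mol/s; ν_F = −3, so ξ = 225.3/3 = 75.09 mol/s.
Outlet amounts (n = n₀ + ν ξ):
  D: 348 − 1(75.09) = 272.9
  F: 352 − 3(75.09) = 126.7
  G: 0 + 2(75.09) = 150.2
  E: 102 (inert)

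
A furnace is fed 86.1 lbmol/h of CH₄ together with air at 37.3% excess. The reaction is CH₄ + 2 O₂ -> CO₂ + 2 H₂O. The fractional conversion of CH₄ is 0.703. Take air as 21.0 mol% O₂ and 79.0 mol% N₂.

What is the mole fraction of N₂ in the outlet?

Stoichiometric O₂ = 2 × 86.1 = 172.2 lbmol/h; O₂ fed = 172.2 × 1.373 = 236.4 lbmol/h.
N₂ fed = 236.4 × 79/21 = 889.4 lbmol/h.
Fuel reacted = 0.703 × 86.1 → ξ = 60.53 lbmol/h.
Outlet (n = n₀ + ν ξ):
  CH₄: 86.1 − 1(60.53) = 25.57
  O₂: 236.4 − 2(60.53) = 115.4
  N₂: 889.4 (inert)
  CO₂: 0 + 1(60.53) = 60.53
  H₂O: 0 + 2(60.53) = 121.1
Total out = 1212 lbmol/h; y_N₂ = 889.4 / 1212 = 0.7339.

0.734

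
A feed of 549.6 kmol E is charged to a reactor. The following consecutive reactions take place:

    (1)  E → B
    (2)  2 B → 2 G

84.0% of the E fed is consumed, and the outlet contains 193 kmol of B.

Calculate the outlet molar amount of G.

269 kmol

Conversion of E: E consumed = 1ξ₁ = 0.84 × 549.6 → ξ₁ = 461.7 kmol.
B balance: n_B = 0 + 1ξ₁ − 2ξ₂ = 193 → ξ₂ = (1·461.7 − 193)/2 = 134.3 kmol.
Outlet amounts (n = n₀ + Σ ν·ξ):
  E: 549.6 − 1(461.7) = 87.94
  B: 0 + 1(461.7) − 2(134.3) = 193
  G: 0 + 2(134.3) = 268.7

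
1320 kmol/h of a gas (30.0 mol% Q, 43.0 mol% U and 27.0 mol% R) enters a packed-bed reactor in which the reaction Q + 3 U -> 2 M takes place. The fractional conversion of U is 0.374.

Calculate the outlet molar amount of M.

U reacted = 0.374 × 567.6 = 212.3 kmol/h; ν_U = −3, so ξ = 212.3/3 = 70.76 kmol/h.
Outlet amounts (n = n₀ + ν ξ):
  Q: 396 − 1(70.76) = 325.2
  U: 567.6 − 3(70.76) = 355.3
  M: 0 + 2(70.76) = 141.5
  R: 356.4 (inert)

142 kmol/h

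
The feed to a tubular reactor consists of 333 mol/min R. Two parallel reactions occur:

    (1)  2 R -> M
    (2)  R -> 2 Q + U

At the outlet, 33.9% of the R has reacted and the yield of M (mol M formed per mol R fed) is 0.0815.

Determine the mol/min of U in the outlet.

58.6 mol/min

Yield of M: 1ξ₁ / 333 = 0.0815 → ξ₁ = 27.14 mol/min.
Conversion of R: 2ξ₁ + 1ξ₂ = 0.339 × 333 = 112.9 → ξ₂ = 58.61 mol/min.
Outlet amounts (n = n₀ + Σ ν·ξ):
  R: 333 − 2(27.14) − 1(58.61) = 220.1
  M: 0 + 1(27.14) = 27.14
  Q: 0 + 2(58.61) = 117.2
  U: 0 + 1(58.61) = 58.61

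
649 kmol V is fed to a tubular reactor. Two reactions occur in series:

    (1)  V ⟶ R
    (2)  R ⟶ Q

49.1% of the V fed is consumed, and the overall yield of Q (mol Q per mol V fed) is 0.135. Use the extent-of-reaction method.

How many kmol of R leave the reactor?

231 kmol

Conversion of V: V consumed = 1ξ₁ = 0.491 × 649 → ξ₁ = 318.7 kmol.
Yield of Q: 1ξ₂ / 649 = 0.135 → ξ₂ = 87.62 kmol.
Outlet amounts (n = n₀ + Σ ν·ξ):
  V: 649 − 1(318.7) = 330.3
  R: 0 + 1(318.7) − 1(87.62) = 231
  Q: 0 + 1(87.62) = 87.62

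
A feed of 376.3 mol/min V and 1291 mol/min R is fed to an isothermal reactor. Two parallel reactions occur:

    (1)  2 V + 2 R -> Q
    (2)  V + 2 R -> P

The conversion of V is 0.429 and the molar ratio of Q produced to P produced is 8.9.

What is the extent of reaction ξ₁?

Conversion of V: V consumed = 0.429 × 376.3 = 161.4 mol/min = 2ξ₁ + 1ξ₂.
Selectivity: 1ξ₁ / (1ξ₂) = 8.9 → ξ₁ = 8.9 ξ₂.
Substitute: (2·8.9 + 1) ξ₂ = 161.4 → ξ₂ = 8.587 mol/min, ξ₁ = 76.42 mol/min.
Outlet amounts (n = n₀ + Σ ν·ξ):
  V: 376.3 − 2(76.42) − 1(8.587) = 214.9
  R: 1291 − 2(76.42) − 2(8.587) = 1121
  Q: 0 + 1(76.42) = 76.42
  P: 0 + 1(8.587) = 8.587

ξ₁ = 76.4 mol/min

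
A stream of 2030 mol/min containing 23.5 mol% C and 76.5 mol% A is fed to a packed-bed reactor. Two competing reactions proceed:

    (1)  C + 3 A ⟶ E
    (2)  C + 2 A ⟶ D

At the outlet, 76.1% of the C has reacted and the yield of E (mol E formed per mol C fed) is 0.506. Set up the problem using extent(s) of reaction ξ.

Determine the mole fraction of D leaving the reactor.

0.114

Yield of E: 1ξ₁ / 477.1 = 0.506 → ξ₁ = 241.4 mol/min.
Conversion of C: 1ξ₁ + 1ξ₂ = 0.761 × 477.1 = 363 → ξ₂ = 121.6 mol/min.
Outlet amounts (n = n₀ + Σ ν·ξ):
  C: 477.1 − 1(241.4) − 1(121.6) = 114
  A: 1553 − 3(241.4) − 2(121.6) = 585.5
  E: 0 + 1(241.4) = 241.4
  D: 0 + 1(121.6) = 121.6
Total out = 1063 mol/min; y_D = 121.6 / 1063 = 0.1145.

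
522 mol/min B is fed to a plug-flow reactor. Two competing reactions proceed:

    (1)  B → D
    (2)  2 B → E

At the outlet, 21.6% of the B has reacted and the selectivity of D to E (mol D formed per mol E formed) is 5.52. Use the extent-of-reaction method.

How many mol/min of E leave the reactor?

15 mol/min

Conversion of B: B consumed = 0.216 × 522 = 112.8 mol/min = 1ξ₁ + 2ξ₂.
Selectivity: 1ξ₁ / (1ξ₂) = 5.52 → ξ₁ = 5.52 ξ₂.
Substitute: (1·5.52 + 2) ξ₂ = 112.8 → ξ₂ = 14.99 mol/min, ξ₁ = 82.76 mol/min.
Outlet amounts (n = n₀ + Σ ν·ξ):
  B: 522 − 1(82.76) − 2(14.99) = 409.2
  D: 0 + 1(82.76) = 82.76
  E: 0 + 1(14.99) = 14.99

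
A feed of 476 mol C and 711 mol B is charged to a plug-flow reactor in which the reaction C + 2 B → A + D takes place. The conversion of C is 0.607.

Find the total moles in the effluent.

C reacted = 0.607 × 476 = 288.9 mol; ν_C = −1, so ξ = 288.9/1 = 288.9 mol.
Outlet amounts (n = n₀ + ν ξ):
  C: 476 − 1(288.9) = 187.1
  B: 711 − 2(288.9) = 133.1
  A: 0 + 1(288.9) = 288.9
  D: 0 + 1(288.9) = 288.9
Total out = 187.1 + 133.1 + 288.9 + 288.9 = 898.1 mol.

898 mol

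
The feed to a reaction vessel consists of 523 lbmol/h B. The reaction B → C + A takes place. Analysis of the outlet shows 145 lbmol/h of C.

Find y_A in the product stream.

0.217

For C: n = n₀ + 1ξ → 145 = 0 + 1ξ, giving ξ = 145 lbmol/h.
Outlet amounts (n = n₀ + ν ξ):
  B: 523 − 1(145) = 378
  C: 0 + 1(145) = 145
  A: 0 + 1(145) = 145
Total out = 668 lbmol/h; y_A = 145 / 668 = 0.2171.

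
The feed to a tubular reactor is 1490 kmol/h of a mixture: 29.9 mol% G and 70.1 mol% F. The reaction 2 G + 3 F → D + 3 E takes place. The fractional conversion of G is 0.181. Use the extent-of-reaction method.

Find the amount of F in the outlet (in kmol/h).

924 kmol/h

G reacted = 0.181 × 445.5 = 80.64 kmol/h; ν_G = −2, so ξ = 80.64/2 = 40.32 kmol/h.
Outlet amounts (n = n₀ + ν ξ):
  G: 445.5 − 2(40.32) = 364.9
  F: 1044 − 3(40.32) = 923.5
  D: 0 + 1(40.32) = 40.32
  E: 0 + 3(40.32) = 121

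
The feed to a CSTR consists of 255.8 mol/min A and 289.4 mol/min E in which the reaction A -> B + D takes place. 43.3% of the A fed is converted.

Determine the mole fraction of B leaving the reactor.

0.169

A reacted = 0.433 × 255.8 = 110.8 mol/min; ν_A = −1, so ξ = 110.8/1 = 110.8 mol/min.
Outlet amounts (n = n₀ + ν ξ):
  A: 255.8 − 1(110.8) = 145
  B: 0 + 1(110.8) = 110.8
  D: 0 + 1(110.8) = 110.8
  E: 289.4 (inert)
Total out = 656 mol/min; y_B = 110.8 / 656 = 0.1689.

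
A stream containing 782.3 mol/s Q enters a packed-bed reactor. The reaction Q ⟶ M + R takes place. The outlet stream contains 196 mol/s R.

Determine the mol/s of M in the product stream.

196 mol/s

For R: n = n₀ + 1ξ → 196 = 0 + 1ξ, giving ξ = 196 mol/s.
Outlet amounts (n = n₀ + ν ξ):
  Q: 782.3 − 1(196) = 586.3
  M: 0 + 1(196) = 196
  R: 0 + 1(196) = 196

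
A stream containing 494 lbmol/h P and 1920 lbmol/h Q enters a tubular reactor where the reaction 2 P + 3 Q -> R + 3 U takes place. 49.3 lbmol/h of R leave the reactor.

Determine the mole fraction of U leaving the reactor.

For R: n = n₀ + 1ξ → 49.3 = 0 + 1ξ, giving ξ = 49.3 lbmol/h.
Outlet amounts (n = n₀ + ν ξ):
  P: 494 − 2(49.3) = 395.4
  Q: 1920 − 3(49.3) = 1772
  R: 0 + 1(49.3) = 49.3
  U: 0 + 3(49.3) = 147.9
Total out = 2365 lbmol/h; y_U = 147.9 / 2365 = 0.06254.

0.0625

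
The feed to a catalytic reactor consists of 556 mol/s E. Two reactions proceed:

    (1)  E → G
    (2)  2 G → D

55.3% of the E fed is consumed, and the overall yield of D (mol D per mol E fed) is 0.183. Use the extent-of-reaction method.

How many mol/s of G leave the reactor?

104 mol/s

Conversion of E: E consumed = 1ξ₁ = 0.553 × 556 → ξ₁ = 307.5 mol/s.
Yield of D: 1ξ₂ / 556 = 0.183 → ξ₂ = 101.7 mol/s.
Outlet amounts (n = n₀ + Σ ν·ξ):
  E: 556 − 1(307.5) = 248.5
  G: 0 + 1(307.5) − 2(101.7) = 104
  D: 0 + 1(101.7) = 101.7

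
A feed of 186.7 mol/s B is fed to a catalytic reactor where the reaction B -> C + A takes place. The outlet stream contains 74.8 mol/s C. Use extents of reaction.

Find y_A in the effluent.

For C: n = n₀ + 1ξ → 74.8 = 0 + 1ξ, giving ξ = 74.8 mol/s.
Outlet amounts (n = n₀ + ν ξ):
  B: 186.7 − 1(74.8) = 111.9
  C: 0 + 1(74.8) = 74.8
  A: 0 + 1(74.8) = 74.8
Total out = 261.5 mol/s; y_A = 74.8 / 261.5 = 0.286.

0.286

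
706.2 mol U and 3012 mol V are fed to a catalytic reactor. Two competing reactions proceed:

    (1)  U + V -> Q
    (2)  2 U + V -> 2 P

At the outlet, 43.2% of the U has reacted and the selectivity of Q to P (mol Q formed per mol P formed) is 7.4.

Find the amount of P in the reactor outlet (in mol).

Conversion of U: U consumed = 0.432 × 706.2 = 305.1 mol = 1ξ₁ + 2ξ₂.
Selectivity: 1ξ₁ / (2ξ₂) = 7.4 → ξ₁ = 14.8 ξ₂.
Substitute: (1·14.8 + 2) ξ₂ = 305.1 → ξ₂ = 18.16 mol, ξ₁ = 268.8 mol.
Outlet amounts (n = n₀ + Σ ν·ξ):
  U: 706.2 − 1(268.8) − 2(18.16) = 401.1
  V: 3012 − 1(268.8) − 1(18.16) = 2725
  Q: 0 + 1(268.8) = 268.8
  P: 0 + 2(18.16) = 36.32

36.3 mol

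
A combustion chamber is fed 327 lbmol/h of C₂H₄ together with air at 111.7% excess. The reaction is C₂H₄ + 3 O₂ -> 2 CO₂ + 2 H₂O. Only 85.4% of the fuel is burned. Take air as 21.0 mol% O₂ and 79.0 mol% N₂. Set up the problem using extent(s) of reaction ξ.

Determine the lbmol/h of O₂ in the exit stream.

Stoichiometric O₂ = 3 × 327 = 981 lbmol/h; O₂ fed = 981 × 2.117 = 2077 lbmol/h.
N₂ fed = 2077 × 79/21 = 7813 lbmol/h.
Fuel reacted = 0.854 × 327 → ξ = 279.3 lbmol/h.
Outlet (n = n₀ + ν ξ):
  C₂H₄: 327 − 1(279.3) = 47.74
  O₂: 2077 − 3(279.3) = 1239
  N₂: 7813 (inert)
  CO₂: 0 + 2(279.3) = 558.5
  H₂O: 0 + 2(279.3) = 558.5

1240 lbmol/h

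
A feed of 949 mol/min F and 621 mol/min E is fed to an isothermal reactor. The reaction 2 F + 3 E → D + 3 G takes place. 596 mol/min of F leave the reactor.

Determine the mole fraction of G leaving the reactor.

0.38

For F: n = n₀ − 2ξ → 596 = 949 − 2ξ, giving ξ = 176.5 mol/min.
Outlet amounts (n = n₀ + ν ξ):
  F: 949 − 2(176.5) = 596
  E: 621 − 3(176.5) = 91.5
  D: 0 + 1(176.5) = 176.5
  G: 0 + 3(176.5) = 529.5
Total out = 1394 mol/min; y_G = 529.5 / 1394 = 0.38.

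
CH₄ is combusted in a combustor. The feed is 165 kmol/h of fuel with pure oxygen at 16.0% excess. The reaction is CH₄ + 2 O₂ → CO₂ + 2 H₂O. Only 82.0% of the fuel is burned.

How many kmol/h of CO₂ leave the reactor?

Stoichiometric O₂ = 2 × 165 = 330 kmol/h; O₂ fed = 330 × 1.160 = 382.8 kmol/h.
Fuel reacted = 0.82 × 165 → ξ = 135.3 kmol/h.
Outlet (n = n₀ + ν ξ):
  CH₄: 165 − 1(135.3) = 29.7
  O₂: 382.8 − 2(135.3) = 112.2
  CO₂: 0 + 1(135.3) = 135.3
  H₂O: 0 + 2(135.3) = 270.6

135 kmol/h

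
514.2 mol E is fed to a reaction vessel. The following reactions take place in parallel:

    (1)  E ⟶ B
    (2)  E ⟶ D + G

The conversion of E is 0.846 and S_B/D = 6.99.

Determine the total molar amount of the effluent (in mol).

569 mol

Conversion of E: E consumed = 0.846 × 514.2 = 435 mol = 1ξ₁ + 1ξ₂.
Selectivity: 1ξ₁ / (1ξ₂) = 6.99 → ξ₁ = 6.99 ξ₂.
Substitute: (1·6.99 + 1) ξ₂ = 435 → ξ₂ = 54.44 mol, ξ₁ = 380.6 mol.
Outlet amounts (n = n₀ + Σ ν·ξ):
  E: 514.2 − 1(380.6) − 1(54.44) = 79.19
  B: 0 + 1(380.6) = 380.6
  D: 0 + 1(54.44) = 54.44
  G: 0 + 1(54.44) = 54.44
Total out = 79.19 + 380.6 + 54.44 + 54.44 = 568.6 mol.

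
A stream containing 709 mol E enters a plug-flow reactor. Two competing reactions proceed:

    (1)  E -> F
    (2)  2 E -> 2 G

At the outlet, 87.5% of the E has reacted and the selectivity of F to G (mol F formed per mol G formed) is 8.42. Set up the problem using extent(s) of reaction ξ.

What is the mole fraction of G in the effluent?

0.0929

Conversion of E: E consumed = 0.875 × 709 = 620.4 mol = 1ξ₁ + 2ξ₂.
Selectivity: 1ξ₁ / (2ξ₂) = 8.42 → ξ₁ = 16.84 ξ₂.
Substitute: (1·16.84 + 2) ξ₂ = 620.4 → ξ₂ = 32.93 mol, ξ₁ = 554.5 mol.
Outlet amounts (n = n₀ + Σ ν·ξ):
  E: 709 − 1(554.5) − 2(32.93) = 88.62
  F: 0 + 1(554.5) = 554.5
  G: 0 + 2(32.93) = 65.86
Total out = 709 mol; y_G = 65.86 / 709 = 0.09289.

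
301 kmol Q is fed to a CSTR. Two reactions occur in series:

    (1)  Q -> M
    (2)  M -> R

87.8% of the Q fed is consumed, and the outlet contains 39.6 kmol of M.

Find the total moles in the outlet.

Conversion of Q: Q consumed = 1ξ₁ = 0.878 × 301 → ξ₁ = 264.3 kmol.
M balance: n_M = 0 + 1ξ₁ − 1ξ₂ = 39.6 → ξ₂ = (1·264.3 − 39.6)/1 = 224.7 kmol.
Outlet amounts (n = n₀ + Σ ν·ξ):
  Q: 301 − 1(264.3) = 36.72
  M: 0 + 1(264.3) − 1(224.7) = 39.6
  R: 0 + 1(224.7) = 224.7
Total out = 36.72 + 39.6 + 224.7 = 301 kmol.

301 kmol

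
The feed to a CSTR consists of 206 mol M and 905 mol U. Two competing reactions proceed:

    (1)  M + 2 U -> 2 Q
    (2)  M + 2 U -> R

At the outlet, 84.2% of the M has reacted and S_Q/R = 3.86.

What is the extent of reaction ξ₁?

Conversion of M: M consumed = 0.842 × 206 = 173.5 mol = 1ξ₁ + 1ξ₂.
Selectivity: 2ξ₁ / (1ξ₂) = 3.86 → ξ₁ = 1.93 ξ₂.
Substitute: (1·1.93 + 1) ξ₂ = 173.5 → ξ₂ = 59.2 mol, ξ₁ = 114.3 mol.
Outlet amounts (n = n₀ + Σ ν·ξ):
  M: 206 − 1(114.3) − 1(59.2) = 32.55
  U: 905 − 2(114.3) − 2(59.2) = 558.1
  Q: 0 + 2(114.3) = 228.5
  R: 0 + 1(59.2) = 59.2

ξ₁ = 114 mol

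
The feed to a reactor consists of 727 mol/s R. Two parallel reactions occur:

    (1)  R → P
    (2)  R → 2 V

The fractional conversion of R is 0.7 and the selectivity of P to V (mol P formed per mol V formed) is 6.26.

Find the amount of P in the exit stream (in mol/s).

471 mol/s

Conversion of R: R consumed = 0.7 × 727 = 508.9 mol/s = 1ξ₁ + 1ξ₂.
Selectivity: 1ξ₁ / (2ξ₂) = 6.26 → ξ₁ = 12.52 ξ₂.
Substitute: (1·12.52 + 1) ξ₂ = 508.9 → ξ₂ = 37.64 mol/s, ξ₁ = 471.3 mol/s.
Outlet amounts (n = n₀ + Σ ν·ξ):
  R: 727 − 1(471.3) − 1(37.64) = 218.1
  P: 0 + 1(471.3) = 471.3
  V: 0 + 2(37.64) = 75.28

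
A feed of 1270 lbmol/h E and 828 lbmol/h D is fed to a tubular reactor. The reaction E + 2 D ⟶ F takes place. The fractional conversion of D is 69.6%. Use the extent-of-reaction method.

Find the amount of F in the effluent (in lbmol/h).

288 lbmol/h

D reacted = 0.696 × 828 = 576.3 lbmol/h; ν_D = −2, so ξ = 576.3/2 = 288.1 lbmol/h.
Outlet amounts (n = n₀ + ν ξ):
  E: 1270 − 1(288.1) = 981.9
  D: 828 − 2(288.1) = 251.7
  F: 0 + 1(288.1) = 288.1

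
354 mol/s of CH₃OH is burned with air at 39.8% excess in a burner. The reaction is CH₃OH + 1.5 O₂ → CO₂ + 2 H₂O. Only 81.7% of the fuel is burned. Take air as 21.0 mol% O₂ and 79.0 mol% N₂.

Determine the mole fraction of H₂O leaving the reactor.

0.143

Stoichiometric O₂ = 1.5 × 354 = 531 mol/s; O₂ fed = 531 × 1.398 = 742.3 mol/s.
N₂ fed = 742.3 × 79/21 = 2793 mol/s.
Fuel reacted = 0.817 × 354 → ξ = 289.2 mol/s.
Outlet (n = n₀ + ν ξ):
  CH₃OH: 354 − 1(289.2) = 64.78
  O₂: 742.3 − 1.5(289.2) = 308.5
  N₂: 2793 (inert)
  CO₂: 0 + 1(289.2) = 289.2
  H₂O: 0 + 2(289.2) = 578.4
Total out = 4034 mol/s; y_H₂O = 578.4 / 4034 = 0.1434.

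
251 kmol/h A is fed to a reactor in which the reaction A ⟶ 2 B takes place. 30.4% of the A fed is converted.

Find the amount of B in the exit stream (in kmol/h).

153 kmol/h

A reacted = 0.304 × 251 = 76.3 kmol/h; ν_A = −1, so ξ = 76.3/1 = 76.3 kmol/h.
Outlet amounts (n = n₀ + ν ξ):
  A: 251 − 1(76.3) = 174.7
  B: 0 + 2(76.3) = 152.6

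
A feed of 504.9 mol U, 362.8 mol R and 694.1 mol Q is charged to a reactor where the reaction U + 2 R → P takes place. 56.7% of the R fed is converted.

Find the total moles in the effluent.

R reacted = 0.567 × 362.8 = 205.7 mol; ν_R = −2, so ξ = 205.7/2 = 102.9 mol.
Outlet amounts (n = n₀ + ν ξ):
  U: 504.9 − 1(102.9) = 402
  R: 362.8 − 2(102.9) = 157.1
  P: 0 + 1(102.9) = 102.9
  Q: 694.1 (inert)
Total out = 402 + 157.1 + 102.9 + 694.1 = 1356 mol.

1360 mol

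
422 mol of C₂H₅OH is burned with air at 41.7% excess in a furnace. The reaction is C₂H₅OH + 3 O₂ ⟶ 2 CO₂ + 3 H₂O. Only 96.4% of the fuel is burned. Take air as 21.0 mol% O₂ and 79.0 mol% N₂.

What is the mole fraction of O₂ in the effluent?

Stoichiometric O₂ = 3 × 422 = 1266 mol; O₂ fed = 1266 × 1.417 = 1794 mol.
N₂ fed = 1794 × 79/21 = 6749 mol.
Fuel reacted = 0.964 × 422 → ξ = 406.8 mol.
Outlet (n = n₀ + ν ξ):
  C₂H₅OH: 422 − 1(406.8) = 15.19
  O₂: 1794 − 3(406.8) = 573.5
  N₂: 6749 (inert)
  CO₂: 0 + 2(406.8) = 813.6
  H₂O: 0 + 3(406.8) = 1220
Total out = 9371 mol; y_O₂ = 573.5 / 9371 = 0.0612.

0.0612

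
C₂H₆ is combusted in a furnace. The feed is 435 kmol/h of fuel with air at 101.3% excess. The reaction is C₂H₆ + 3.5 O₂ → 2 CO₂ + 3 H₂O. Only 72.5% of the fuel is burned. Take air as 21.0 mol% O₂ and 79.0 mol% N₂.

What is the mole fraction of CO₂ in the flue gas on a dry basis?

0.0443

Stoichiometric O₂ = 3.5 × 435 = 1522 kmol/h; O₂ fed = 1522 × 2.013 = 3065 kmol/h.
N₂ fed = 3065 × 79/21 = 11530 kmol/h.
Fuel reacted = 0.725 × 435 → ξ = 315.4 kmol/h.
Outlet (n = n₀ + ν ξ):
  C₂H₆: 435 − 1(315.4) = 119.6
  O₂: 3065 − 3.5(315.4) = 1961
  N₂: 11530 (inert)
  CO₂: 0 + 2(315.4) = 630.8
  H₂O: 0 + 3(315.4) = 946.1
Dry total = 14240 kmol/h; y_CO₂ (dry) = 630.8 / 14240 = 0.04429.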